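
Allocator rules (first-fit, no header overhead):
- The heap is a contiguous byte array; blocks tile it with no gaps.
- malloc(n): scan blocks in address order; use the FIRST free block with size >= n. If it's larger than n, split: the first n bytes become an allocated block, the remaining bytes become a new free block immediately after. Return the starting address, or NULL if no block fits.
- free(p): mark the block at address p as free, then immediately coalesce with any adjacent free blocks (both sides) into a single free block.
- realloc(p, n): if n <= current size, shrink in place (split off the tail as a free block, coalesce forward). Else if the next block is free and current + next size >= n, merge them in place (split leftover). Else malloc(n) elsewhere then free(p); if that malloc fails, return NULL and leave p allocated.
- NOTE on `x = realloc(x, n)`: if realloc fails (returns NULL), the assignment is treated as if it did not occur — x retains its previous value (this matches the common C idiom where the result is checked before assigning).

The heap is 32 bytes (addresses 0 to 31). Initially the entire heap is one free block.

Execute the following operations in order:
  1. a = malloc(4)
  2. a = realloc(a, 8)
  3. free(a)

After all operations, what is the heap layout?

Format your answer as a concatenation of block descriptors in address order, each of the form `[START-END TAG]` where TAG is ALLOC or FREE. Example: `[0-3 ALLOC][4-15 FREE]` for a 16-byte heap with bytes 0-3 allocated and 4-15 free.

Answer: [0-31 FREE]

Derivation:
Op 1: a = malloc(4) -> a = 0; heap: [0-3 ALLOC][4-31 FREE]
Op 2: a = realloc(a, 8) -> a = 0; heap: [0-7 ALLOC][8-31 FREE]
Op 3: free(a) -> (freed a); heap: [0-31 FREE]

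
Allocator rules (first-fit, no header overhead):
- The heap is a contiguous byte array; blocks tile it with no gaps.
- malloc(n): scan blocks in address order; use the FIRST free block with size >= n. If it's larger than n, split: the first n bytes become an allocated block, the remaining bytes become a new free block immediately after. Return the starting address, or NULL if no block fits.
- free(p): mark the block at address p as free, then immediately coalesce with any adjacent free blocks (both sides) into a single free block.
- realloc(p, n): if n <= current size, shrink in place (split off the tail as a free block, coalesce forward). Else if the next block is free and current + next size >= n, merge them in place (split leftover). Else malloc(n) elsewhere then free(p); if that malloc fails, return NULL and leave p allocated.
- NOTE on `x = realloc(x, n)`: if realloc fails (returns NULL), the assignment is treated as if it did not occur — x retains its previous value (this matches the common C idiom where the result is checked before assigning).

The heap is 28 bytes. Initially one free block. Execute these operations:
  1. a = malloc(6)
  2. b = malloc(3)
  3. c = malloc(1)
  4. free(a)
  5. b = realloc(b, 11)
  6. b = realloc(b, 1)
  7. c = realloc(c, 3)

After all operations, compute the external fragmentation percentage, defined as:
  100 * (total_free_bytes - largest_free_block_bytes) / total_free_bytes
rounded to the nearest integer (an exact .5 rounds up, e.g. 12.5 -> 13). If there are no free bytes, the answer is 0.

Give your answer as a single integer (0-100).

Op 1: a = malloc(6) -> a = 0; heap: [0-5 ALLOC][6-27 FREE]
Op 2: b = malloc(3) -> b = 6; heap: [0-5 ALLOC][6-8 ALLOC][9-27 FREE]
Op 3: c = malloc(1) -> c = 9; heap: [0-5 ALLOC][6-8 ALLOC][9-9 ALLOC][10-27 FREE]
Op 4: free(a) -> (freed a); heap: [0-5 FREE][6-8 ALLOC][9-9 ALLOC][10-27 FREE]
Op 5: b = realloc(b, 11) -> b = 10; heap: [0-8 FREE][9-9 ALLOC][10-20 ALLOC][21-27 FREE]
Op 6: b = realloc(b, 1) -> b = 10; heap: [0-8 FREE][9-9 ALLOC][10-10 ALLOC][11-27 FREE]
Op 7: c = realloc(c, 3) -> c = 0; heap: [0-2 ALLOC][3-9 FREE][10-10 ALLOC][11-27 FREE]
Free blocks: [7 17] total_free=24 largest=17 -> 100*(24-17)/24 = 700/24 ≈ 29.167 -> rounds to 29

Answer: 29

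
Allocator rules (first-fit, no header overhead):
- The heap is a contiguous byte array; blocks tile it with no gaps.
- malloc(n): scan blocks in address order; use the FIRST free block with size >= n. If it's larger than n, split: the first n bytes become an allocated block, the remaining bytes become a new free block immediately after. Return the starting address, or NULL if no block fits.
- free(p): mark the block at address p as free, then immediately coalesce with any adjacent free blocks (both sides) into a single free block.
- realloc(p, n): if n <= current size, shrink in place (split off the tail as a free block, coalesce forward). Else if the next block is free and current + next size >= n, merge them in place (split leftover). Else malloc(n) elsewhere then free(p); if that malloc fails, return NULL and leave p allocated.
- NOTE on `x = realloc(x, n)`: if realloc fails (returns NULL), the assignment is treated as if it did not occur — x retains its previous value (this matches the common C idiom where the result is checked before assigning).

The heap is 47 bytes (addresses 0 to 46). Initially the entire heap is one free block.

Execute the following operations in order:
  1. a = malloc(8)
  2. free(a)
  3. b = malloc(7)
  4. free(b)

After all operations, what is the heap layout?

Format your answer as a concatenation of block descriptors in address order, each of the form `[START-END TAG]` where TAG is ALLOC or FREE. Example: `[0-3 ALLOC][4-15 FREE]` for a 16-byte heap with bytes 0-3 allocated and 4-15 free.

Answer: [0-46 FREE]

Derivation:
Op 1: a = malloc(8) -> a = 0; heap: [0-7 ALLOC][8-46 FREE]
Op 2: free(a) -> (freed a); heap: [0-46 FREE]
Op 3: b = malloc(7) -> b = 0; heap: [0-6 ALLOC][7-46 FREE]
Op 4: free(b) -> (freed b); heap: [0-46 FREE]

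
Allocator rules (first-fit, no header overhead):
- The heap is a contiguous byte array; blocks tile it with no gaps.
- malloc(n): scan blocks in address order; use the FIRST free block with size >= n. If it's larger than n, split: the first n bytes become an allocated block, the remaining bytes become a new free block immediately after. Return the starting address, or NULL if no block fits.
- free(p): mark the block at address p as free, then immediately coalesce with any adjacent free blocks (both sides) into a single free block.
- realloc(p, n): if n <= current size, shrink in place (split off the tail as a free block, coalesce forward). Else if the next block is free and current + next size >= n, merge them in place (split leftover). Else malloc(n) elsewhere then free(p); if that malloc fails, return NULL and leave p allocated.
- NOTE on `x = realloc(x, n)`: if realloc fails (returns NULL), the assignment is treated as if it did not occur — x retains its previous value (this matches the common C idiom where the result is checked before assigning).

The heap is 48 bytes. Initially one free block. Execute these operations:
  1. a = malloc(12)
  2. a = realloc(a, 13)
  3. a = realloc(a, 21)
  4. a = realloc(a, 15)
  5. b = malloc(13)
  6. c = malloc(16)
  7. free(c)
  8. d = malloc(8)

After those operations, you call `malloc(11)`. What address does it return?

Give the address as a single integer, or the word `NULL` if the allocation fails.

Answer: 36

Derivation:
Op 1: a = malloc(12) -> a = 0; heap: [0-11 ALLOC][12-47 FREE]
Op 2: a = realloc(a, 13) -> a = 0; heap: [0-12 ALLOC][13-47 FREE]
Op 3: a = realloc(a, 21) -> a = 0; heap: [0-20 ALLOC][21-47 FREE]
Op 4: a = realloc(a, 15) -> a = 0; heap: [0-14 ALLOC][15-47 FREE]
Op 5: b = malloc(13) -> b = 15; heap: [0-14 ALLOC][15-27 ALLOC][28-47 FREE]
Op 6: c = malloc(16) -> c = 28; heap: [0-14 ALLOC][15-27 ALLOC][28-43 ALLOC][44-47 FREE]
Op 7: free(c) -> (freed c); heap: [0-14 ALLOC][15-27 ALLOC][28-47 FREE]
Op 8: d = malloc(8) -> d = 28; heap: [0-14 ALLOC][15-27 ALLOC][28-35 ALLOC][36-47 FREE]
malloc(11): first-fit scan over [0-14 ALLOC][15-27 ALLOC][28-35 ALLOC][36-47 FREE] -> 36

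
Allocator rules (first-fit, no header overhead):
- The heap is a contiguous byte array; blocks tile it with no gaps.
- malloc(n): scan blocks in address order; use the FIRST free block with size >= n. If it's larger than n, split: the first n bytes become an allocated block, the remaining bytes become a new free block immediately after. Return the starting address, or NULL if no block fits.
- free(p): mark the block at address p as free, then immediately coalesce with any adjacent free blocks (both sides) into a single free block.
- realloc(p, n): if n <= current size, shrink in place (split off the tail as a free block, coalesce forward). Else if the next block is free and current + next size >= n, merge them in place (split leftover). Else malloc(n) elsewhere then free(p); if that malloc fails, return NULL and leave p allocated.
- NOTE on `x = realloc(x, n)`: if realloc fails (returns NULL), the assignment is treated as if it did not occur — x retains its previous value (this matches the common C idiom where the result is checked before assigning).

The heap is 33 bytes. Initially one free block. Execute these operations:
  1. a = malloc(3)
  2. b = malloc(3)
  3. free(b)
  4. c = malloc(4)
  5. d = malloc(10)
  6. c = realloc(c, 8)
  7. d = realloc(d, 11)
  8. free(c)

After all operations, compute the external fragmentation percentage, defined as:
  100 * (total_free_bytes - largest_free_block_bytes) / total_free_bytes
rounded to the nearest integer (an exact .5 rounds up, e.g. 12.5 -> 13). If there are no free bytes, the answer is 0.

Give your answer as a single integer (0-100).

Op 1: a = malloc(3) -> a = 0; heap: [0-2 ALLOC][3-32 FREE]
Op 2: b = malloc(3) -> b = 3; heap: [0-2 ALLOC][3-5 ALLOC][6-32 FREE]
Op 3: free(b) -> (freed b); heap: [0-2 ALLOC][3-32 FREE]
Op 4: c = malloc(4) -> c = 3; heap: [0-2 ALLOC][3-6 ALLOC][7-32 FREE]
Op 5: d = malloc(10) -> d = 7; heap: [0-2 ALLOC][3-6 ALLOC][7-16 ALLOC][17-32 FREE]
Op 6: c = realloc(c, 8) -> c = 17; heap: [0-2 ALLOC][3-6 FREE][7-16 ALLOC][17-24 ALLOC][25-32 FREE]
Op 7: d = realloc(d, 11) -> NULL (d unchanged); heap: [0-2 ALLOC][3-6 FREE][7-16 ALLOC][17-24 ALLOC][25-32 FREE]
Op 8: free(c) -> (freed c); heap: [0-2 ALLOC][3-6 FREE][7-16 ALLOC][17-32 FREE]
Free blocks: [4 16] total_free=20 largest=16 -> 100*(20-16)/20 = 400/20 = 20

Answer: 20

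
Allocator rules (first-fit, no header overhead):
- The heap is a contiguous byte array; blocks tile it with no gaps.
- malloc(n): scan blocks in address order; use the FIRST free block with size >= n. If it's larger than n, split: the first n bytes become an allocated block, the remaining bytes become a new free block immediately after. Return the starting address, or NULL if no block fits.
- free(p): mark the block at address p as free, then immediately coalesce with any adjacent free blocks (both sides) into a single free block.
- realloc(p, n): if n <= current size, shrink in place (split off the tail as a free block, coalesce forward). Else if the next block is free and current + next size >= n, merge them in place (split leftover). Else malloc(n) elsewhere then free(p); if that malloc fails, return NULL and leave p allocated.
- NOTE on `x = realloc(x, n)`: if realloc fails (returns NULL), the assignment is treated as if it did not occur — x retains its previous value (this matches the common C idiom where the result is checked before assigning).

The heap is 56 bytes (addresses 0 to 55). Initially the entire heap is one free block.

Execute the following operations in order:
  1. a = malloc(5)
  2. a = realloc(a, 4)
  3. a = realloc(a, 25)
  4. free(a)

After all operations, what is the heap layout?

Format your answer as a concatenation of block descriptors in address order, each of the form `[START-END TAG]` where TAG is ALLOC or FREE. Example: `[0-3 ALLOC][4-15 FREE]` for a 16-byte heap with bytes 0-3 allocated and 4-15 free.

Answer: [0-55 FREE]

Derivation:
Op 1: a = malloc(5) -> a = 0; heap: [0-4 ALLOC][5-55 FREE]
Op 2: a = realloc(a, 4) -> a = 0; heap: [0-3 ALLOC][4-55 FREE]
Op 3: a = realloc(a, 25) -> a = 0; heap: [0-24 ALLOC][25-55 FREE]
Op 4: free(a) -> (freed a); heap: [0-55 FREE]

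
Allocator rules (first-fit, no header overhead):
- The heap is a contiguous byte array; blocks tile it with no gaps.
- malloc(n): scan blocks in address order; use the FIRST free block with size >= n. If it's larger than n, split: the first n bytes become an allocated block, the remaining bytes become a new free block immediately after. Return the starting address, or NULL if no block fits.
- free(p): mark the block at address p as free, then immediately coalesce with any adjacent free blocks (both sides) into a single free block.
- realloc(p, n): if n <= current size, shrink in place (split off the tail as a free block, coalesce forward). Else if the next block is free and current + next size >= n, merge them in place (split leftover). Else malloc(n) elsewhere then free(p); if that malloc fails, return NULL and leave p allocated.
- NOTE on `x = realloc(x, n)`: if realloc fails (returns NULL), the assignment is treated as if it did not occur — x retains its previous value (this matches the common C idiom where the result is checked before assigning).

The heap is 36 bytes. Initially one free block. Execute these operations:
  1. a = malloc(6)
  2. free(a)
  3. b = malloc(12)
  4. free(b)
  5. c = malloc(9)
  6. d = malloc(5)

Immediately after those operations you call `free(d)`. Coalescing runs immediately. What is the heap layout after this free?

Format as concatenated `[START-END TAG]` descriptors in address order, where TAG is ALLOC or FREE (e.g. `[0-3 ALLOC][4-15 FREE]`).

Op 1: a = malloc(6) -> a = 0; heap: [0-5 ALLOC][6-35 FREE]
Op 2: free(a) -> (freed a); heap: [0-35 FREE]
Op 3: b = malloc(12) -> b = 0; heap: [0-11 ALLOC][12-35 FREE]
Op 4: free(b) -> (freed b); heap: [0-35 FREE]
Op 5: c = malloc(9) -> c = 0; heap: [0-8 ALLOC][9-35 FREE]
Op 6: d = malloc(5) -> d = 9; heap: [0-8 ALLOC][9-13 ALLOC][14-35 FREE]
free(d): d = 9 -> block [9-13 ALLOC]; mark free, coalesce with adjacent free neighbors -> [0-8 ALLOC][9-35 FREE]

Answer: [0-8 ALLOC][9-35 FREE]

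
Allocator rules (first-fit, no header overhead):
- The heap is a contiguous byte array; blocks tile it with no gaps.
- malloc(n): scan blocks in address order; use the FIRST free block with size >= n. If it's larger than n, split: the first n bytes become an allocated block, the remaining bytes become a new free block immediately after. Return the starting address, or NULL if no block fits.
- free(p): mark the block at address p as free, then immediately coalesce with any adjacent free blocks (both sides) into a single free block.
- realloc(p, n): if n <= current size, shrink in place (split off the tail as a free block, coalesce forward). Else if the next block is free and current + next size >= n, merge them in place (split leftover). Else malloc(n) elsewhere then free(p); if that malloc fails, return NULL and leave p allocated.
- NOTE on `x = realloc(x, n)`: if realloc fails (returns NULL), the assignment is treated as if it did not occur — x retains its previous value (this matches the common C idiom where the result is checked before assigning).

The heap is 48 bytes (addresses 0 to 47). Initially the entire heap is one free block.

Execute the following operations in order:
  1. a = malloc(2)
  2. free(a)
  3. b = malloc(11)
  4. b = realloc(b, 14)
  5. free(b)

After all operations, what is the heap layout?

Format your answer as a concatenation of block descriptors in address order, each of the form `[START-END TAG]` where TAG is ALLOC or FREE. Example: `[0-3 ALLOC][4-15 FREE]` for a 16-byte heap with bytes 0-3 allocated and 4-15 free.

Answer: [0-47 FREE]

Derivation:
Op 1: a = malloc(2) -> a = 0; heap: [0-1 ALLOC][2-47 FREE]
Op 2: free(a) -> (freed a); heap: [0-47 FREE]
Op 3: b = malloc(11) -> b = 0; heap: [0-10 ALLOC][11-47 FREE]
Op 4: b = realloc(b, 14) -> b = 0; heap: [0-13 ALLOC][14-47 FREE]
Op 5: free(b) -> (freed b); heap: [0-47 FREE]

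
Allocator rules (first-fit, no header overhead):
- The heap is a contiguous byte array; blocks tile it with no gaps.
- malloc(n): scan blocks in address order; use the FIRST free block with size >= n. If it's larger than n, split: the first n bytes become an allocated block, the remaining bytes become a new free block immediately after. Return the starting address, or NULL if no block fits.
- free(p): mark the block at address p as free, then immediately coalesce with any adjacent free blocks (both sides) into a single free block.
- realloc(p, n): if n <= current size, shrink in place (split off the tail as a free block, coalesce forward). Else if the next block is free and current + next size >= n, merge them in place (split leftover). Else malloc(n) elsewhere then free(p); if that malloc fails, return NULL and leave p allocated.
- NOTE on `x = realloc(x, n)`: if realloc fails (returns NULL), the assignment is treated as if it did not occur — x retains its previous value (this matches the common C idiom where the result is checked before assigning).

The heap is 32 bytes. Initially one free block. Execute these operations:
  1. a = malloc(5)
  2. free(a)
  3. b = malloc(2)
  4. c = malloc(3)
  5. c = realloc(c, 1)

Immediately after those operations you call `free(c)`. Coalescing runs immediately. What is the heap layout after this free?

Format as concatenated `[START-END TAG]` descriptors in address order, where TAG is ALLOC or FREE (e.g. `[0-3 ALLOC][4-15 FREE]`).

Answer: [0-1 ALLOC][2-31 FREE]

Derivation:
Op 1: a = malloc(5) -> a = 0; heap: [0-4 ALLOC][5-31 FREE]
Op 2: free(a) -> (freed a); heap: [0-31 FREE]
Op 3: b = malloc(2) -> b = 0; heap: [0-1 ALLOC][2-31 FREE]
Op 4: c = malloc(3) -> c = 2; heap: [0-1 ALLOC][2-4 ALLOC][5-31 FREE]
Op 5: c = realloc(c, 1) -> c = 2; heap: [0-1 ALLOC][2-2 ALLOC][3-31 FREE]
free(c): c = 2 -> block [2-2 ALLOC]; mark free, coalesce with adjacent free neighbors -> [0-1 ALLOC][2-31 FREE]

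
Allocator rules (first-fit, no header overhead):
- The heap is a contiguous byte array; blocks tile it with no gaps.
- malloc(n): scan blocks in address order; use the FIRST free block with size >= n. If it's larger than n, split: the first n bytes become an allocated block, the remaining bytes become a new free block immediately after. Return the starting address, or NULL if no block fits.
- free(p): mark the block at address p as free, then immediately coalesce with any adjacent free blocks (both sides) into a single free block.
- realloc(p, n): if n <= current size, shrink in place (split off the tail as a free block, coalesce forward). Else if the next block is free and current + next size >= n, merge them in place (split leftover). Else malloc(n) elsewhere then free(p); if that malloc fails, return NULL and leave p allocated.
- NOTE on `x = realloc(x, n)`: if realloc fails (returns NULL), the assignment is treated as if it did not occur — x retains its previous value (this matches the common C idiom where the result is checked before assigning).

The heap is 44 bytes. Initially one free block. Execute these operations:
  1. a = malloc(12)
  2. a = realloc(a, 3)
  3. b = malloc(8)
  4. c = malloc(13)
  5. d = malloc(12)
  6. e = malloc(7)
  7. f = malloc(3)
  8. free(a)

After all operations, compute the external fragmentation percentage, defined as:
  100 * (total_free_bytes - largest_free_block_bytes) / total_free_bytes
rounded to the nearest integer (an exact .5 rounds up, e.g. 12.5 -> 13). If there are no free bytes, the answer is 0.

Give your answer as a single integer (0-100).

Answer: 25

Derivation:
Op 1: a = malloc(12) -> a = 0; heap: [0-11 ALLOC][12-43 FREE]
Op 2: a = realloc(a, 3) -> a = 0; heap: [0-2 ALLOC][3-43 FREE]
Op 3: b = malloc(8) -> b = 3; heap: [0-2 ALLOC][3-10 ALLOC][11-43 FREE]
Op 4: c = malloc(13) -> c = 11; heap: [0-2 ALLOC][3-10 ALLOC][11-23 ALLOC][24-43 FREE]
Op 5: d = malloc(12) -> d = 24; heap: [0-2 ALLOC][3-10 ALLOC][11-23 ALLOC][24-35 ALLOC][36-43 FREE]
Op 6: e = malloc(7) -> e = 36; heap: [0-2 ALLOC][3-10 ALLOC][11-23 ALLOC][24-35 ALLOC][36-42 ALLOC][43-43 FREE]
Op 7: f = malloc(3) -> f = NULL; heap: [0-2 ALLOC][3-10 ALLOC][11-23 ALLOC][24-35 ALLOC][36-42 ALLOC][43-43 FREE]
Op 8: free(a) -> (freed a); heap: [0-2 FREE][3-10 ALLOC][11-23 ALLOC][24-35 ALLOC][36-42 ALLOC][43-43 FREE]
Free blocks: [3 1] total_free=4 largest=3 -> 100*(4-3)/4 = 100/4 = 25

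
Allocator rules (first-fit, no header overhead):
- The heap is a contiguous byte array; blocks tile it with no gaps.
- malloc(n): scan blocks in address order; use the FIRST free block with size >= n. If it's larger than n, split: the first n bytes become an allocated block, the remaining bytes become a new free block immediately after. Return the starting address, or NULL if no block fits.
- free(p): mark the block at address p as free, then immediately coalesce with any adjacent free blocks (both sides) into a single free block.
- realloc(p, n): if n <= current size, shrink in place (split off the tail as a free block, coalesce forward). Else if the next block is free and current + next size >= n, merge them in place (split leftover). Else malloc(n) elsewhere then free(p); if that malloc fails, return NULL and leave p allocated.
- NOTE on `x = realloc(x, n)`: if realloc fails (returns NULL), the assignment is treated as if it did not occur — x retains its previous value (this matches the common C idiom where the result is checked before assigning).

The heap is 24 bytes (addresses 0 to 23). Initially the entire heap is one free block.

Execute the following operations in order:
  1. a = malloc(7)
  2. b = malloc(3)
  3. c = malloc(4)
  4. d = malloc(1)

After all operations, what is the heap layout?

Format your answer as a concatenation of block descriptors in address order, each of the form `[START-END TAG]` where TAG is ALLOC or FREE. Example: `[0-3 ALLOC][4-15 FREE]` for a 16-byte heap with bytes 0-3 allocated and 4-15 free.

Answer: [0-6 ALLOC][7-9 ALLOC][10-13 ALLOC][14-14 ALLOC][15-23 FREE]

Derivation:
Op 1: a = malloc(7) -> a = 0; heap: [0-6 ALLOC][7-23 FREE]
Op 2: b = malloc(3) -> b = 7; heap: [0-6 ALLOC][7-9 ALLOC][10-23 FREE]
Op 3: c = malloc(4) -> c = 10; heap: [0-6 ALLOC][7-9 ALLOC][10-13 ALLOC][14-23 FREE]
Op 4: d = malloc(1) -> d = 14; heap: [0-6 ALLOC][7-9 ALLOC][10-13 ALLOC][14-14 ALLOC][15-23 FREE]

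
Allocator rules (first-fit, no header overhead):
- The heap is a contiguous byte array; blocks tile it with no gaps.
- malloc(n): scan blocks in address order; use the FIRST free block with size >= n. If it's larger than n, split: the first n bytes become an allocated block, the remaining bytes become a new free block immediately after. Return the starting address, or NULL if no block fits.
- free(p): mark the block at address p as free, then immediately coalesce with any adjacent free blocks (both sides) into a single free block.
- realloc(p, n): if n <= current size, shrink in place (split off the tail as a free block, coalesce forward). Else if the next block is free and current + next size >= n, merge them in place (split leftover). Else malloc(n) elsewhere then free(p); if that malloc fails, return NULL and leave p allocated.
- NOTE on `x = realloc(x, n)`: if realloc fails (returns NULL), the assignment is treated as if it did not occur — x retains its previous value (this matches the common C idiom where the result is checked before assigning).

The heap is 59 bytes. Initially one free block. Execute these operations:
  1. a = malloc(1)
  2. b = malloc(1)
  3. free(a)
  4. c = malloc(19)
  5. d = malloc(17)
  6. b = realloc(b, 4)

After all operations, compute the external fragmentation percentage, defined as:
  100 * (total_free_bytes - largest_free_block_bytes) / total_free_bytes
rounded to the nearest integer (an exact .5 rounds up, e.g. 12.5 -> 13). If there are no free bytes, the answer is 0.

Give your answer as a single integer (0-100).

Op 1: a = malloc(1) -> a = 0; heap: [0-0 ALLOC][1-58 FREE]
Op 2: b = malloc(1) -> b = 1; heap: [0-0 ALLOC][1-1 ALLOC][2-58 FREE]
Op 3: free(a) -> (freed a); heap: [0-0 FREE][1-1 ALLOC][2-58 FREE]
Op 4: c = malloc(19) -> c = 2; heap: [0-0 FREE][1-1 ALLOC][2-20 ALLOC][21-58 FREE]
Op 5: d = malloc(17) -> d = 21; heap: [0-0 FREE][1-1 ALLOC][2-20 ALLOC][21-37 ALLOC][38-58 FREE]
Op 6: b = realloc(b, 4) -> b = 38; heap: [0-1 FREE][2-20 ALLOC][21-37 ALLOC][38-41 ALLOC][42-58 FREE]
Free blocks: [2 17] total_free=19 largest=17 -> 100*(19-17)/19 = 200/19 ≈ 10.526 -> rounds to 11

Answer: 11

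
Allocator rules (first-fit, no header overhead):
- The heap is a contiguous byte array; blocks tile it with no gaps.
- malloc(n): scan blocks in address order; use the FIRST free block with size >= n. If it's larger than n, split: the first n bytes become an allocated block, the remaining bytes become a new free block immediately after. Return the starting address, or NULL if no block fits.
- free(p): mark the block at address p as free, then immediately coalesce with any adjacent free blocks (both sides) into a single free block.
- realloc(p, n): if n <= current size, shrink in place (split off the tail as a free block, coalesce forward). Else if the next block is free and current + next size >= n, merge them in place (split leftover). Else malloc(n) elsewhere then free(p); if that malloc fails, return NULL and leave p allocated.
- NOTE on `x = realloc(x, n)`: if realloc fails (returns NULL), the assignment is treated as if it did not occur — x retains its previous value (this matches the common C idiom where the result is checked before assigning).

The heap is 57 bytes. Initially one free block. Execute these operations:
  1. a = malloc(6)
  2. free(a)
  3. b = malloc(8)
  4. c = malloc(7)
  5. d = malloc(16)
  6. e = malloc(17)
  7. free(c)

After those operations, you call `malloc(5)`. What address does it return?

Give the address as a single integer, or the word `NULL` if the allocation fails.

Answer: 8

Derivation:
Op 1: a = malloc(6) -> a = 0; heap: [0-5 ALLOC][6-56 FREE]
Op 2: free(a) -> (freed a); heap: [0-56 FREE]
Op 3: b = malloc(8) -> b = 0; heap: [0-7 ALLOC][8-56 FREE]
Op 4: c = malloc(7) -> c = 8; heap: [0-7 ALLOC][8-14 ALLOC][15-56 FREE]
Op 5: d = malloc(16) -> d = 15; heap: [0-7 ALLOC][8-14 ALLOC][15-30 ALLOC][31-56 FREE]
Op 6: e = malloc(17) -> e = 31; heap: [0-7 ALLOC][8-14 ALLOC][15-30 ALLOC][31-47 ALLOC][48-56 FREE]
Op 7: free(c) -> (freed c); heap: [0-7 ALLOC][8-14 FREE][15-30 ALLOC][31-47 ALLOC][48-56 FREE]
malloc(5): first-fit scan over [0-7 ALLOC][8-14 FREE][15-30 ALLOC][31-47 ALLOC][48-56 FREE] -> 8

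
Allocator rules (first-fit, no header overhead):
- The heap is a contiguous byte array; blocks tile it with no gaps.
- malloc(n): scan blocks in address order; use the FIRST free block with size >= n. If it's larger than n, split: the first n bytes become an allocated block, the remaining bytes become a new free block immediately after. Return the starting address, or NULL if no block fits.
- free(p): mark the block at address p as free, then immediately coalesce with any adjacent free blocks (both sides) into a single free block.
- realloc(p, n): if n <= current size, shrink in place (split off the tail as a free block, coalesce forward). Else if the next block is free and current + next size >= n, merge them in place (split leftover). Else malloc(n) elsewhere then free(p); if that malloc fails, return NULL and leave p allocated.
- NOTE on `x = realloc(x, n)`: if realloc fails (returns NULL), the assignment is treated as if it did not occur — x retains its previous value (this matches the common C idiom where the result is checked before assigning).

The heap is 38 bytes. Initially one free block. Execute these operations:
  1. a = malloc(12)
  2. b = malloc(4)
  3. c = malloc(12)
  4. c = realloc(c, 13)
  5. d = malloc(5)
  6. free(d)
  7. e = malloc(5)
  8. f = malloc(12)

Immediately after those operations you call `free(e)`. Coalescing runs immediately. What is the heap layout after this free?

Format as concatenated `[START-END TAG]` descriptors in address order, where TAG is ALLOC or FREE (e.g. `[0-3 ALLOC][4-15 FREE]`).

Op 1: a = malloc(12) -> a = 0; heap: [0-11 ALLOC][12-37 FREE]
Op 2: b = malloc(4) -> b = 12; heap: [0-11 ALLOC][12-15 ALLOC][16-37 FREE]
Op 3: c = malloc(12) -> c = 16; heap: [0-11 ALLOC][12-15 ALLOC][16-27 ALLOC][28-37 FREE]
Op 4: c = realloc(c, 13) -> c = 16; heap: [0-11 ALLOC][12-15 ALLOC][16-28 ALLOC][29-37 FREE]
Op 5: d = malloc(5) -> d = 29; heap: [0-11 ALLOC][12-15 ALLOC][16-28 ALLOC][29-33 ALLOC][34-37 FREE]
Op 6: free(d) -> (freed d); heap: [0-11 ALLOC][12-15 ALLOC][16-28 ALLOC][29-37 FREE]
Op 7: e = malloc(5) -> e = 29; heap: [0-11 ALLOC][12-15 ALLOC][16-28 ALLOC][29-33 ALLOC][34-37 FREE]
Op 8: f = malloc(12) -> f = NULL; heap: [0-11 ALLOC][12-15 ALLOC][16-28 ALLOC][29-33 ALLOC][34-37 FREE]
free(e): e = 29 -> block [29-33 ALLOC]; mark free, coalesce with adjacent free neighbors -> [0-11 ALLOC][12-15 ALLOC][16-28 ALLOC][29-37 FREE]

Answer: [0-11 ALLOC][12-15 ALLOC][16-28 ALLOC][29-37 FREE]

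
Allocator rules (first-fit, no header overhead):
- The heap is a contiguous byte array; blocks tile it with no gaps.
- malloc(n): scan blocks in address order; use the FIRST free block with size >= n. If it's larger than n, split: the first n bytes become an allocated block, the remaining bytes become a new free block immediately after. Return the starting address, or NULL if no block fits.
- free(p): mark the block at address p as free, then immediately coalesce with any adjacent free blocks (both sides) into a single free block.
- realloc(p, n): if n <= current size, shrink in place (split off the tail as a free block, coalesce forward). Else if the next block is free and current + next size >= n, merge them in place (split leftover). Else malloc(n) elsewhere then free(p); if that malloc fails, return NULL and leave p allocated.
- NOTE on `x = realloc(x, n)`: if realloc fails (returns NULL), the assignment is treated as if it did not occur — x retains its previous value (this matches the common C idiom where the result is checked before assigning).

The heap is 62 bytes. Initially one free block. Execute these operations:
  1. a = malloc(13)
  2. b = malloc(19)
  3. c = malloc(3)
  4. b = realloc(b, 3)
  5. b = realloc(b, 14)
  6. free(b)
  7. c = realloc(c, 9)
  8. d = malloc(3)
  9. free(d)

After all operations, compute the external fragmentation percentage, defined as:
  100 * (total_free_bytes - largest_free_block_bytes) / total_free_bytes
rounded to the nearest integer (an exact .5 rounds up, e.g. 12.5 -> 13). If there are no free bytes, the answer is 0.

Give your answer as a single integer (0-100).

Op 1: a = malloc(13) -> a = 0; heap: [0-12 ALLOC][13-61 FREE]
Op 2: b = malloc(19) -> b = 13; heap: [0-12 ALLOC][13-31 ALLOC][32-61 FREE]
Op 3: c = malloc(3) -> c = 32; heap: [0-12 ALLOC][13-31 ALLOC][32-34 ALLOC][35-61 FREE]
Op 4: b = realloc(b, 3) -> b = 13; heap: [0-12 ALLOC][13-15 ALLOC][16-31 FREE][32-34 ALLOC][35-61 FREE]
Op 5: b = realloc(b, 14) -> b = 13; heap: [0-12 ALLOC][13-26 ALLOC][27-31 FREE][32-34 ALLOC][35-61 FREE]
Op 6: free(b) -> (freed b); heap: [0-12 ALLOC][13-31 FREE][32-34 ALLOC][35-61 FREE]
Op 7: c = realloc(c, 9) -> c = 32; heap: [0-12 ALLOC][13-31 FREE][32-40 ALLOC][41-61 FREE]
Op 8: d = malloc(3) -> d = 13; heap: [0-12 ALLOC][13-15 ALLOC][16-31 FREE][32-40 ALLOC][41-61 FREE]
Op 9: free(d) -> (freed d); heap: [0-12 ALLOC][13-31 FREE][32-40 ALLOC][41-61 FREE]
Free blocks: [19 21] total_free=40 largest=21 -> 100*(40-21)/40 = 1900/40 = 47.5 -> rounds to 48

Answer: 48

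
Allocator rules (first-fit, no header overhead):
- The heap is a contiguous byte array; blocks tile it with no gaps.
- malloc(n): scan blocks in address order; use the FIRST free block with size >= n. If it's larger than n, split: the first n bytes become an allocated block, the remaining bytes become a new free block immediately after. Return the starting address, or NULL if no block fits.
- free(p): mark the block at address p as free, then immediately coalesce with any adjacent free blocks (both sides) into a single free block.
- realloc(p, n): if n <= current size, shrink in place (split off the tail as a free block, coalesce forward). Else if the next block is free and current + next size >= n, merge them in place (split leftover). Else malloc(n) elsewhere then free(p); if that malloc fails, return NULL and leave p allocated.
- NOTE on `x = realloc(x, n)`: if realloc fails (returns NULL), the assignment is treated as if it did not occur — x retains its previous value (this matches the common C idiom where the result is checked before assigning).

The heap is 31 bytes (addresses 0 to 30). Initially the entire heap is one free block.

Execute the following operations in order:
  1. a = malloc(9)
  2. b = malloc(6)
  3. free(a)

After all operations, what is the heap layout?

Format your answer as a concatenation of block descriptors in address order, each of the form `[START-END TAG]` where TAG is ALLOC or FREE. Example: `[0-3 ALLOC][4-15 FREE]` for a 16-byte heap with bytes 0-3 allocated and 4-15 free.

Op 1: a = malloc(9) -> a = 0; heap: [0-8 ALLOC][9-30 FREE]
Op 2: b = malloc(6) -> b = 9; heap: [0-8 ALLOC][9-14 ALLOC][15-30 FREE]
Op 3: free(a) -> (freed a); heap: [0-8 FREE][9-14 ALLOC][15-30 FREE]

Answer: [0-8 FREE][9-14 ALLOC][15-30 FREE]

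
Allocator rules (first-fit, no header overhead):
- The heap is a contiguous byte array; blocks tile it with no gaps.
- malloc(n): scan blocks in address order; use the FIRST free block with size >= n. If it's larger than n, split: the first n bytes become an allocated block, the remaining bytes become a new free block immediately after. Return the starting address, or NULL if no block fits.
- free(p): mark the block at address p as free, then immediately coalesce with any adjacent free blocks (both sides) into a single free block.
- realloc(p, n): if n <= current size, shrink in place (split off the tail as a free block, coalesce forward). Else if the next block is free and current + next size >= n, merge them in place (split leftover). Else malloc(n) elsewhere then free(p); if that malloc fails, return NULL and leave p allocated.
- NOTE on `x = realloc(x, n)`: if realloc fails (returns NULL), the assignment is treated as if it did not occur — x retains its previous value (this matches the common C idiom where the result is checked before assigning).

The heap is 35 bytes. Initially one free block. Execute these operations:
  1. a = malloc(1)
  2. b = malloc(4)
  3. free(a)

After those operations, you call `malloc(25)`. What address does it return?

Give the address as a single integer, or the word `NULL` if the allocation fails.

Op 1: a = malloc(1) -> a = 0; heap: [0-0 ALLOC][1-34 FREE]
Op 2: b = malloc(4) -> b = 1; heap: [0-0 ALLOC][1-4 ALLOC][5-34 FREE]
Op 3: free(a) -> (freed a); heap: [0-0 FREE][1-4 ALLOC][5-34 FREE]
malloc(25): first-fit scan over [0-0 FREE][1-4 ALLOC][5-34 FREE] -> 5

Answer: 5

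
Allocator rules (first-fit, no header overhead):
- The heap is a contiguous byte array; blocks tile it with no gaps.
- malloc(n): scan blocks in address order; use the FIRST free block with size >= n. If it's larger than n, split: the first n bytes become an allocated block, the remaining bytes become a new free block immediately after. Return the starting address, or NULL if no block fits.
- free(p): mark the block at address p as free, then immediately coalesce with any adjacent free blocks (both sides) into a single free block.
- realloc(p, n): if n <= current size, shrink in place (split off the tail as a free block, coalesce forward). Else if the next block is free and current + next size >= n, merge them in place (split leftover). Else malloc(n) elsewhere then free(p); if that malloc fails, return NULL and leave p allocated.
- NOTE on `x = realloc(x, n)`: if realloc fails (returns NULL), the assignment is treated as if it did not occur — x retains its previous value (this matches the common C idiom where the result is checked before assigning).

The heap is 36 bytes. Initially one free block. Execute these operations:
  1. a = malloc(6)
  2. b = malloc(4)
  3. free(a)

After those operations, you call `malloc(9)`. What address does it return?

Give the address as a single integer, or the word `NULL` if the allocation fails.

Op 1: a = malloc(6) -> a = 0; heap: [0-5 ALLOC][6-35 FREE]
Op 2: b = malloc(4) -> b = 6; heap: [0-5 ALLOC][6-9 ALLOC][10-35 FREE]
Op 3: free(a) -> (freed a); heap: [0-5 FREE][6-9 ALLOC][10-35 FREE]
malloc(9): first-fit scan over [0-5 FREE][6-9 ALLOC][10-35 FREE] -> 10

Answer: 10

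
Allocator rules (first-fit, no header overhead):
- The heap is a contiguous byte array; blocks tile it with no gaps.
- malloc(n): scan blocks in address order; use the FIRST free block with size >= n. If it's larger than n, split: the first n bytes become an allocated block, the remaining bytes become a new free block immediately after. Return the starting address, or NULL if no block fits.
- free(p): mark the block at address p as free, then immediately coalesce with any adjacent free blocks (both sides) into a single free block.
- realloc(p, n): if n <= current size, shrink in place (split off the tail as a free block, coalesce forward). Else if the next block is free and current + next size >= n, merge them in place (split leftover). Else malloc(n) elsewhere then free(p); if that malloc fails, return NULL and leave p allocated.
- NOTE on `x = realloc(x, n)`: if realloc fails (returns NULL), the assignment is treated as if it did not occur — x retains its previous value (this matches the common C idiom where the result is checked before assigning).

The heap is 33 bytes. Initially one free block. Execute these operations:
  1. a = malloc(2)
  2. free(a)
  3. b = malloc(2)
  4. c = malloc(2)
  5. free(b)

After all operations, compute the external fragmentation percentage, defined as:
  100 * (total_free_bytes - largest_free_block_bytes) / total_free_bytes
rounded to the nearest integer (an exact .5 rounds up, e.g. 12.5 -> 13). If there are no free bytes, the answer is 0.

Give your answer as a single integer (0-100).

Op 1: a = malloc(2) -> a = 0; heap: [0-1 ALLOC][2-32 FREE]
Op 2: free(a) -> (freed a); heap: [0-32 FREE]
Op 3: b = malloc(2) -> b = 0; heap: [0-1 ALLOC][2-32 FREE]
Op 4: c = malloc(2) -> c = 2; heap: [0-1 ALLOC][2-3 ALLOC][4-32 FREE]
Op 5: free(b) -> (freed b); heap: [0-1 FREE][2-3 ALLOC][4-32 FREE]
Free blocks: [2 29] total_free=31 largest=29 -> 100*(31-29)/31 = 200/31 ≈ 6.452 -> rounds to 6

Answer: 6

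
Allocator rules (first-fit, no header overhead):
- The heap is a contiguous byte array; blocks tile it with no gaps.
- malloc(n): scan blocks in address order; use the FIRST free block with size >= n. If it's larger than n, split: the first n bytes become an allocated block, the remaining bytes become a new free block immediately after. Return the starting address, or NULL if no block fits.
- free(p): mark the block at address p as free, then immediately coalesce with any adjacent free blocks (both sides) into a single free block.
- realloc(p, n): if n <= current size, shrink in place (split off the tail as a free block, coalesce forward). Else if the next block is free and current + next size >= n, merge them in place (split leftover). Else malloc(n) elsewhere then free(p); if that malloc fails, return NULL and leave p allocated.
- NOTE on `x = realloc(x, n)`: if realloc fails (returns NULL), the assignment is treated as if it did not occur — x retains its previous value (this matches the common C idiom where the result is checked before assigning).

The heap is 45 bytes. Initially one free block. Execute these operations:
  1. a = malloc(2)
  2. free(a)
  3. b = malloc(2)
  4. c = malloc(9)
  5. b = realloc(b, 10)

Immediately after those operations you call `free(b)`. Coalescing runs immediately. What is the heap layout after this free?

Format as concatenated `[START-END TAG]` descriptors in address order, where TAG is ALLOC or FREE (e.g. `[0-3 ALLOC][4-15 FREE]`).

Answer: [0-1 FREE][2-10 ALLOC][11-44 FREE]

Derivation:
Op 1: a = malloc(2) -> a = 0; heap: [0-1 ALLOC][2-44 FREE]
Op 2: free(a) -> (freed a); heap: [0-44 FREE]
Op 3: b = malloc(2) -> b = 0; heap: [0-1 ALLOC][2-44 FREE]
Op 4: c = malloc(9) -> c = 2; heap: [0-1 ALLOC][2-10 ALLOC][11-44 FREE]
Op 5: b = realloc(b, 10) -> b = 11; heap: [0-1 FREE][2-10 ALLOC][11-20 ALLOC][21-44 FREE]
free(b): b = 11 -> block [11-20 ALLOC]; mark free, coalesce with adjacent free neighbors -> [0-1 FREE][2-10 ALLOC][11-44 FREE]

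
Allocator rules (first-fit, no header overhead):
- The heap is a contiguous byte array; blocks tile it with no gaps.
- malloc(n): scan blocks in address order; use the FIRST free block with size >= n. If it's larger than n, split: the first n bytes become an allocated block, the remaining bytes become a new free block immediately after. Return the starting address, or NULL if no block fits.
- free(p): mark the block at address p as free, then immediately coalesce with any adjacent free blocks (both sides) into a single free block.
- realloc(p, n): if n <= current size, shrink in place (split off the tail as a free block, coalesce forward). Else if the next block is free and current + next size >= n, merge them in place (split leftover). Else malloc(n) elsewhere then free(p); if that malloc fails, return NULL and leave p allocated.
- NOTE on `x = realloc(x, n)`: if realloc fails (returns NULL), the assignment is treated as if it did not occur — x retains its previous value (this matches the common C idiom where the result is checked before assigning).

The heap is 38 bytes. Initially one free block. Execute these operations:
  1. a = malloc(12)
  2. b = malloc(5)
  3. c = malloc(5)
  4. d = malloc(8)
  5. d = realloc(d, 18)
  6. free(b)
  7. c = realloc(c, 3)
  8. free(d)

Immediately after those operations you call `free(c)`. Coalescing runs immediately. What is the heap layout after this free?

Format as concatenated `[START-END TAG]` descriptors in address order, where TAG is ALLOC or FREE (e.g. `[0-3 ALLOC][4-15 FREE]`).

Answer: [0-11 ALLOC][12-37 FREE]

Derivation:
Op 1: a = malloc(12) -> a = 0; heap: [0-11 ALLOC][12-37 FREE]
Op 2: b = malloc(5) -> b = 12; heap: [0-11 ALLOC][12-16 ALLOC][17-37 FREE]
Op 3: c = malloc(5) -> c = 17; heap: [0-11 ALLOC][12-16 ALLOC][17-21 ALLOC][22-37 FREE]
Op 4: d = malloc(8) -> d = 22; heap: [0-11 ALLOC][12-16 ALLOC][17-21 ALLOC][22-29 ALLOC][30-37 FREE]
Op 5: d = realloc(d, 18) -> NULL (d unchanged); heap: [0-11 ALLOC][12-16 ALLOC][17-21 ALLOC][22-29 ALLOC][30-37 FREE]
Op 6: free(b) -> (freed b); heap: [0-11 ALLOC][12-16 FREE][17-21 ALLOC][22-29 ALLOC][30-37 FREE]
Op 7: c = realloc(c, 3) -> c = 17; heap: [0-11 ALLOC][12-16 FREE][17-19 ALLOC][20-21 FREE][22-29 ALLOC][30-37 FREE]
Op 8: free(d) -> (freed d); heap: [0-11 ALLOC][12-16 FREE][17-19 ALLOC][20-37 FREE]
free(c): c = 17 -> block [17-19 ALLOC]; mark free, coalesce with adjacent free neighbors -> [0-11 ALLOC][12-37 FREE]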